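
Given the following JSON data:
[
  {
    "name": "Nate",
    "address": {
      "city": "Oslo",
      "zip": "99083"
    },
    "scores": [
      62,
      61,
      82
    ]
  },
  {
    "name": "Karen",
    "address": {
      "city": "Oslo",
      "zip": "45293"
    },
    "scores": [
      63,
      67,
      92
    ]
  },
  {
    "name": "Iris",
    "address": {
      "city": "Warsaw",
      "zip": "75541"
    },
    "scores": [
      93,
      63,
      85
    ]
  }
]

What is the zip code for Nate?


Path: records[0].address.zip
Value: 99083

ANSWER: 99083


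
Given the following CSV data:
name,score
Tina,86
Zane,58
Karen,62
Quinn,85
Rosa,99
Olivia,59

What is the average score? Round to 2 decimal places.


Scores: 86, 58, 62, 85, 99, 59
Sum = 449
Count = 6
Average = 449 / 6 = 74.83

ANSWER: 74.83


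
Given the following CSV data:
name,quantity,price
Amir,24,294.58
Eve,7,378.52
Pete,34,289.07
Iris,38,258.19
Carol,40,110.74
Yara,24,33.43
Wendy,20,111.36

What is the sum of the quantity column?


Values in 'quantity' column:
  Row 1: 24
  Row 2: 7
  Row 3: 34
  Row 4: 38
  Row 5: 40
  Row 6: 24
  Row 7: 20
Sum = 24 + 7 + 34 + 38 + 40 + 24 + 20 = 187

ANSWER: 187


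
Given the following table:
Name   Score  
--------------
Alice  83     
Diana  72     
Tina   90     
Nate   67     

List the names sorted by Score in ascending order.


Sorting by Score (ascending):
  Nate: 67
  Diana: 72
  Alice: 83
  Tina: 90


ANSWER: Nate, Diana, Alice, Tina


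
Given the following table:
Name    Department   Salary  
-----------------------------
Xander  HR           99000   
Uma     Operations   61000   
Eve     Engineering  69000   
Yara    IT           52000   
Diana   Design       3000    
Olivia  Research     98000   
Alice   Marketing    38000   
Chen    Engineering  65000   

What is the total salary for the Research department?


Research department members:
  Olivia: 98000
Total = 98000 = 98000

ANSWER: 98000


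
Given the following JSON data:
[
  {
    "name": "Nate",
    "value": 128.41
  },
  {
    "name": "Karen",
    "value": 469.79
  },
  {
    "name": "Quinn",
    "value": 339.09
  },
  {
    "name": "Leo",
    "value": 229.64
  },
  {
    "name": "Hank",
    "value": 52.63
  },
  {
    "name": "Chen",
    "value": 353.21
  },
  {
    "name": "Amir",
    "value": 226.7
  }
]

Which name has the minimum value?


Comparing values:
  Nate: 128.41
  Karen: 469.79
  Quinn: 339.09
  Leo: 229.64
  Hank: 52.63
  Chen: 353.21
  Amir: 226.7
Minimum: Hank (52.63)

ANSWER: Hank


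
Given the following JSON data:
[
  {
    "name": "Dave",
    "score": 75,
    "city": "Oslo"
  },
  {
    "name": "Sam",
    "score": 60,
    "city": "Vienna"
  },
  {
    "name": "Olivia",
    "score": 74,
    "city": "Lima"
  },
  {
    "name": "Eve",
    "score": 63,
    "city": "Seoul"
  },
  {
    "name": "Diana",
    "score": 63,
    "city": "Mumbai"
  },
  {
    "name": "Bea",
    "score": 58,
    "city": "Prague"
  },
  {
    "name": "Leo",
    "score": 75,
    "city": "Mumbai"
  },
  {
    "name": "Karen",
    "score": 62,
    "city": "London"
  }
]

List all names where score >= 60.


Filtering records where score >= 60:
  Dave (score=75) -> YES
  Sam (score=60) -> YES
  Olivia (score=74) -> YES
  Eve (score=63) -> YES
  Diana (score=63) -> YES
  Bea (score=58) -> no
  Leo (score=75) -> YES
  Karen (score=62) -> YES


ANSWER: Dave, Sam, Olivia, Eve, Diana, Leo, Karen


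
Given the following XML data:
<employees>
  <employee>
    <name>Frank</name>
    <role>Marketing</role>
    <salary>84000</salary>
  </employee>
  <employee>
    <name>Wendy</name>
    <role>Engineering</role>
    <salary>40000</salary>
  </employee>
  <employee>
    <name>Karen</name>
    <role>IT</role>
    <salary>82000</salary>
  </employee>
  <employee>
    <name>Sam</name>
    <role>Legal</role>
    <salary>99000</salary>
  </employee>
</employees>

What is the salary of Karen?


Searching for <employee> with <name>Karen</name>
Found at position 3
<salary>82000</salary>

ANSWER: 82000


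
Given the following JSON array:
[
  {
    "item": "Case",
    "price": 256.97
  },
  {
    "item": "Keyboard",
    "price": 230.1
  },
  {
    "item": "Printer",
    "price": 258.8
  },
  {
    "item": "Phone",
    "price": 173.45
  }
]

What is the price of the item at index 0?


Array index 0 -> Case
price = 256.97

ANSWER: 256.97


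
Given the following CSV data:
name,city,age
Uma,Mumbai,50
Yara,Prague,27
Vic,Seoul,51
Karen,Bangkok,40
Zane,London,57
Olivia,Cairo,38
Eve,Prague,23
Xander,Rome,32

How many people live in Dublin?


Scanning city column for 'Dublin':
Total matches: 0

ANSWER: 0


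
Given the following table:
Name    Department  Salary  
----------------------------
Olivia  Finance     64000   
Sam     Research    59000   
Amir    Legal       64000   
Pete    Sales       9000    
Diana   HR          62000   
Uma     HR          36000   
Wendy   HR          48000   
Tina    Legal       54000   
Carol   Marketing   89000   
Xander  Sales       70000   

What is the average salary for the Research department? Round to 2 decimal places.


Research department members:
  Sam: 59000
Sum = 59000
Count = 1
Average = 59000 / 1 = 59000.00

ANSWER: 59000.00


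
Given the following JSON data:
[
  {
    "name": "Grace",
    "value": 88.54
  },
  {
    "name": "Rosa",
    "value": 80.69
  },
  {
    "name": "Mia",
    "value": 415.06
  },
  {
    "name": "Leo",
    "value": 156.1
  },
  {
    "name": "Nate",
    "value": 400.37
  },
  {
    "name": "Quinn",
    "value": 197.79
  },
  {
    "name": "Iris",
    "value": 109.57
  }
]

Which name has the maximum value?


Comparing values:
  Grace: 88.54
  Rosa: 80.69
  Mia: 415.06
  Leo: 156.1
  Nate: 400.37
  Quinn: 197.79
  Iris: 109.57
Maximum: Mia (415.06)

ANSWER: Mia


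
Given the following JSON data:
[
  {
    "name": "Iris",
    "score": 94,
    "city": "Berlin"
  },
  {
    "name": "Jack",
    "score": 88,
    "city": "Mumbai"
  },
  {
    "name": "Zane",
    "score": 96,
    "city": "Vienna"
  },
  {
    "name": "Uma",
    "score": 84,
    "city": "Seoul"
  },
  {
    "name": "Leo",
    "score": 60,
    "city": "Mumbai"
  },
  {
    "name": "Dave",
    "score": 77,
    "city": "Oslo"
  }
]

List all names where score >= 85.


Filtering records where score >= 85:
  Iris (score=94) -> YES
  Jack (score=88) -> YES
  Zane (score=96) -> YES
  Uma (score=84) -> no
  Leo (score=60) -> no
  Dave (score=77) -> no


ANSWER: Iris, Jack, Zane


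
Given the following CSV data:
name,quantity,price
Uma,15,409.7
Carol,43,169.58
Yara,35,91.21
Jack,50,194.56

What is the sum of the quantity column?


Values in 'quantity' column:
  Row 1: 15
  Row 2: 43
  Row 3: 35
  Row 4: 50
Sum = 15 + 43 + 35 + 50 = 143

ANSWER: 143


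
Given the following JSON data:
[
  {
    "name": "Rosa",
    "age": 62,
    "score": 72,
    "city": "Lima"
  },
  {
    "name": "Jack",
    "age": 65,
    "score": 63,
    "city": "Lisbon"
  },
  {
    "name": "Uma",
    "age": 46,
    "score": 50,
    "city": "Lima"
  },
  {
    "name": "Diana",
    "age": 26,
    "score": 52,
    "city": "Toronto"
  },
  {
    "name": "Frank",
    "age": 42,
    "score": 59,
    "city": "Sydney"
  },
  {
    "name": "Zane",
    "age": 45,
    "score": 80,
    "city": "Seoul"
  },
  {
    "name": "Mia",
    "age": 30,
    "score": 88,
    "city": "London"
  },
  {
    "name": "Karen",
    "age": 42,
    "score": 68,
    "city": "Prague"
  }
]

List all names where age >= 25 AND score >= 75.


Checking both conditions:
  Rosa (age=62, score=72) -> no
  Jack (age=65, score=63) -> no
  Uma (age=46, score=50) -> no
  Diana (age=26, score=52) -> no
  Frank (age=42, score=59) -> no
  Zane (age=45, score=80) -> YES
  Mia (age=30, score=88) -> YES
  Karen (age=42, score=68) -> no


ANSWER: Zane, Mia


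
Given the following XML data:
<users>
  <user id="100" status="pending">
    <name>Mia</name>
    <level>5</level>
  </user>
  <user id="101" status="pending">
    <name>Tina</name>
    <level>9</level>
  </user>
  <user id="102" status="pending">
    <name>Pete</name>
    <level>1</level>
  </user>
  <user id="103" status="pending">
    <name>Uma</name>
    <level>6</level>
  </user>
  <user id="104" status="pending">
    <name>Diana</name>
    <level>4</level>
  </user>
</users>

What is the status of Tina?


Finding user with name = Tina
user id="101" status="pending"

ANSWER: pending


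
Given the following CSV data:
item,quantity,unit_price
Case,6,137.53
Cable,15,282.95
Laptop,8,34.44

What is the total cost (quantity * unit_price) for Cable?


Row: Cable
quantity = 15
unit_price = 282.95
total = 15 * 282.95 = 4244.25

ANSWER: 4244.25


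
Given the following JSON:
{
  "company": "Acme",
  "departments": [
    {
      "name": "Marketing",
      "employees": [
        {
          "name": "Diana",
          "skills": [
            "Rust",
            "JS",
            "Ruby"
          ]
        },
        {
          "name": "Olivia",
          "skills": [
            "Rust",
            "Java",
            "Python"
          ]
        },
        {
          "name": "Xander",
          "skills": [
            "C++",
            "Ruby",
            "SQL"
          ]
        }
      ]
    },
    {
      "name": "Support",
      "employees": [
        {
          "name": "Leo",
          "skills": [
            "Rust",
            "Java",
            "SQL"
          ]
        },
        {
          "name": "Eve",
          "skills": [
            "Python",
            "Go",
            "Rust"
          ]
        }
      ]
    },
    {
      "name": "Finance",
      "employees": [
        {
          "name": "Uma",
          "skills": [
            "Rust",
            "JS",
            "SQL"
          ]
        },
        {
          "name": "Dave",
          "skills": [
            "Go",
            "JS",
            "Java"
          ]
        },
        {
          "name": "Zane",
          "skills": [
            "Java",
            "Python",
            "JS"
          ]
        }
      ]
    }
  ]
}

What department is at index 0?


Path: departments[0].name
Value: Marketing

ANSWER: Marketing


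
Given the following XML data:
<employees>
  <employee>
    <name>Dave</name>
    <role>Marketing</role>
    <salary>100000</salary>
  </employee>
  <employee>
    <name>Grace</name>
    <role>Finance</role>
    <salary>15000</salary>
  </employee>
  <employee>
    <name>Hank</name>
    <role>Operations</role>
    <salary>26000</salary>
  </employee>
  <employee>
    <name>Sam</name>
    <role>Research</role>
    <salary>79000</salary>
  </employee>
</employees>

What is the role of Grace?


Searching for <employee> with <name>Grace</name>
Found at position 2
<role>Finance</role>

ANSWER: Finance


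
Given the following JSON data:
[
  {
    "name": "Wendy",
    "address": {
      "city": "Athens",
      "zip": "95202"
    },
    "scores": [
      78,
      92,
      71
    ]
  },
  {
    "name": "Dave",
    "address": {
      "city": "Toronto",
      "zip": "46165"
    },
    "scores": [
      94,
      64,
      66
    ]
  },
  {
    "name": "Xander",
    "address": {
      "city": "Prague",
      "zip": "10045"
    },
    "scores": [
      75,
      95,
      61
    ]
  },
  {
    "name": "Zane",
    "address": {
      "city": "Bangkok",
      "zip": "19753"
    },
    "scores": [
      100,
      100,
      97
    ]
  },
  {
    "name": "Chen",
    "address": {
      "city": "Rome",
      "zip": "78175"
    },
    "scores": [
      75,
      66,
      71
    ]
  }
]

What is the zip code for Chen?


Path: records[4].address.zip
Value: 78175

ANSWER: 78175


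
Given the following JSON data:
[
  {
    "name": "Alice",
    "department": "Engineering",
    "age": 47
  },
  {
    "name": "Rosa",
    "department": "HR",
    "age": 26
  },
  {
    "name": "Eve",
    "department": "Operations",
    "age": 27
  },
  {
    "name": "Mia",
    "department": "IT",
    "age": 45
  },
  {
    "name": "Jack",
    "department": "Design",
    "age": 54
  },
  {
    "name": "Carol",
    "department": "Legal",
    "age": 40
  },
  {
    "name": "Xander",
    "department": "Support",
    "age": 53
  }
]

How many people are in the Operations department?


Scanning records for department = Operations
  Record 2: Eve
Count: 1

ANSWER: 1


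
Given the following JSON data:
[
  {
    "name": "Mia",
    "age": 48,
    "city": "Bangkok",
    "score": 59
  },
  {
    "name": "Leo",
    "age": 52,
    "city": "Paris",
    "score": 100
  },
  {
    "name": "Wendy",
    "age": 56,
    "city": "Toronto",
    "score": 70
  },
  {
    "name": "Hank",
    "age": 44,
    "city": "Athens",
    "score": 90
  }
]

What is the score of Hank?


Looking up record where name = Hank
Record index: 3
Field 'score' = 90

ANSWER: 90


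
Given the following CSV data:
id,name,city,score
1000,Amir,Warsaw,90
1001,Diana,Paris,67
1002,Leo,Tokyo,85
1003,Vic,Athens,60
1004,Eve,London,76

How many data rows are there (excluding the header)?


Counting rows (excluding header):
Header: id,name,city,score
Data rows: 5

ANSWER: 5


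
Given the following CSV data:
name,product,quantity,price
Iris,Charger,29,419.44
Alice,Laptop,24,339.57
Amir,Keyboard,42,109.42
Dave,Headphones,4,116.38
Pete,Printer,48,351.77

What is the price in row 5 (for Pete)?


Row 5: Pete
Column 'price' = 351.77

ANSWER: 351.77


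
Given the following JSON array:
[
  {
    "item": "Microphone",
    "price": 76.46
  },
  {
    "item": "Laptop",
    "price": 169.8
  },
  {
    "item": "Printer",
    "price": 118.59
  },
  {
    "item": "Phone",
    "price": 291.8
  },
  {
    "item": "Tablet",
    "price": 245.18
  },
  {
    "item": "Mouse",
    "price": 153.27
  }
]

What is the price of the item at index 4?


Array index 4 -> Tablet
price = 245.18

ANSWER: 245.18


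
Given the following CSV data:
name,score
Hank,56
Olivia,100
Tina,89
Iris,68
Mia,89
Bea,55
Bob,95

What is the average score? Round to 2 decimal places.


Scores: 56, 100, 89, 68, 89, 55, 95
Sum = 552
Count = 7
Average = 552 / 7 = 78.86

ANSWER: 78.86


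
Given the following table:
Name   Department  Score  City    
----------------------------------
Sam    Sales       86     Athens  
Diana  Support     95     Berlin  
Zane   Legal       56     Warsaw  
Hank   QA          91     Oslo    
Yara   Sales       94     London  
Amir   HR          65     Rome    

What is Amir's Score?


Row 6: Amir
Score = 65

ANSWER: 65


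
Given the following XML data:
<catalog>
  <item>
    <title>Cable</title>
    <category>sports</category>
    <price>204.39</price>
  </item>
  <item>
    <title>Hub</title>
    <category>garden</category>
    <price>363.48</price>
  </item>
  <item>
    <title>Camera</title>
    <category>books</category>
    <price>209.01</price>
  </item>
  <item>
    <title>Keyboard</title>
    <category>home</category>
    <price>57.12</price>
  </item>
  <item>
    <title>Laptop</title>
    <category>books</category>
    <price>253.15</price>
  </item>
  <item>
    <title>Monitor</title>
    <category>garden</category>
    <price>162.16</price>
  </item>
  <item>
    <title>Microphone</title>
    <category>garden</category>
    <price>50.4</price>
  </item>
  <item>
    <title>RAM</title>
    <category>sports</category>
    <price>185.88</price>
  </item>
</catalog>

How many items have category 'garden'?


Scanning <item> elements for <category>garden</category>:
  Item 2: Hub -> MATCH
  Item 6: Monitor -> MATCH
  Item 7: Microphone -> MATCH
Count: 3

ANSWER: 3


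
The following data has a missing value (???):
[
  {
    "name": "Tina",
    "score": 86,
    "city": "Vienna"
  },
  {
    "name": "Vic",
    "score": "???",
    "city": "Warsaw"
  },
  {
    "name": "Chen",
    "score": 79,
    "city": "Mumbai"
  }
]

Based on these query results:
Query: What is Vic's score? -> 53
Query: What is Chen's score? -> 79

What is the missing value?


The missing value is Vic's score
From query: Vic's score = 53

ANSWER: 53


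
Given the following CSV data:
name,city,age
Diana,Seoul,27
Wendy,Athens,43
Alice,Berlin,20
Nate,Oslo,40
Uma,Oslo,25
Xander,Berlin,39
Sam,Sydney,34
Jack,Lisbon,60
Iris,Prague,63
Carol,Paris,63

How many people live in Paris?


Scanning city column for 'Paris':
  Row 10: Carol -> MATCH
Total matches: 1

ANSWER: 1


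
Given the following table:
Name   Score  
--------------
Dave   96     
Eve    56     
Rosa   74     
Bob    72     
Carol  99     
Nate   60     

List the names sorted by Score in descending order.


Sorting by Score (descending):
  Carol: 99
  Dave: 96
  Rosa: 74
  Bob: 72
  Nate: 60
  Eve: 56


ANSWER: Carol, Dave, Rosa, Bob, Nate, Eve


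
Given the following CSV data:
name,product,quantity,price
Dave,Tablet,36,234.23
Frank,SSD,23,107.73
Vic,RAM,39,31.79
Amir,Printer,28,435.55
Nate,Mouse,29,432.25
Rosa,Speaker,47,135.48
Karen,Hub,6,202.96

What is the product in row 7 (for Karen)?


Row 7: Karen
Column 'product' = Hub

ANSWER: Hub


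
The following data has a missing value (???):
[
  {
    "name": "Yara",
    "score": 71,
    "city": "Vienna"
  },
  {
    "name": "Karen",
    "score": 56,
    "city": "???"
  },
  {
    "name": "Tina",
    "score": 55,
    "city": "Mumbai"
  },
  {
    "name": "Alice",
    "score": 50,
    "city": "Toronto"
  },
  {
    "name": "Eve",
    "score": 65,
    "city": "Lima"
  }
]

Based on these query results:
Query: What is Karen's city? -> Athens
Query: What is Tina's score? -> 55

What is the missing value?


The missing value is Karen's city
From query: Karen's city = Athens

ANSWER: Athens


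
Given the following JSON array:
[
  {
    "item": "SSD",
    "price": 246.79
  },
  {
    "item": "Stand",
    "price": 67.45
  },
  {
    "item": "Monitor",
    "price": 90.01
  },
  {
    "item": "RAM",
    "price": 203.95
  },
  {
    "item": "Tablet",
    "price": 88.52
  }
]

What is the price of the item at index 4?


Array index 4 -> Tablet
price = 88.52

ANSWER: 88.52


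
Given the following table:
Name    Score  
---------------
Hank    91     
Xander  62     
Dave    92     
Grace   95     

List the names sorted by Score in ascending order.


Sorting by Score (ascending):
  Xander: 62
  Hank: 91
  Dave: 92
  Grace: 95


ANSWER: Xander, Hank, Dave, Grace


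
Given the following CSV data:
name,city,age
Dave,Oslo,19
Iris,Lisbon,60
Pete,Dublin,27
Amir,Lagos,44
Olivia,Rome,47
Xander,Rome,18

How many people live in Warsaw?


Scanning city column for 'Warsaw':
Total matches: 0

ANSWER: 0


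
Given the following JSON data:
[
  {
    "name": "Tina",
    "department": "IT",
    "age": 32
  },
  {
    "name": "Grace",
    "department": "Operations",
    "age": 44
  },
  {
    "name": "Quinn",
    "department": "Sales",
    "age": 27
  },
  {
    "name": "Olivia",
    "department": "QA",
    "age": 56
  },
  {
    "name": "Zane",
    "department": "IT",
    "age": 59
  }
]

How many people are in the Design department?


Scanning records for department = Design
  No matches found
Count: 0

ANSWER: 0


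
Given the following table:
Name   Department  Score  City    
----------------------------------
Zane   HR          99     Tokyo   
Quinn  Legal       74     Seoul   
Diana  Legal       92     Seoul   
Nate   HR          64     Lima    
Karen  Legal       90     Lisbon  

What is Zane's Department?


Row 1: Zane
Department = HR

ANSWER: HR


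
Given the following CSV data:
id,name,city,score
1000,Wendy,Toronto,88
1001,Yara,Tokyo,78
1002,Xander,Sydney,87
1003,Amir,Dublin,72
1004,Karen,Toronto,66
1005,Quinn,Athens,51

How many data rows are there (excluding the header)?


Counting rows (excluding header):
Header: id,name,city,score
Data rows: 6

ANSWER: 6


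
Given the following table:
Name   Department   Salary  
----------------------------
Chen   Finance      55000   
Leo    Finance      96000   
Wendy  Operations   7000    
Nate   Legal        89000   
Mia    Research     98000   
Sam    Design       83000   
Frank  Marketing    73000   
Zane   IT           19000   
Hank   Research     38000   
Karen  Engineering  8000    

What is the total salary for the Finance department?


Finance department members:
  Chen: 55000
  Leo: 96000
Total = 55000 + 96000 = 151000

ANSWER: 151000


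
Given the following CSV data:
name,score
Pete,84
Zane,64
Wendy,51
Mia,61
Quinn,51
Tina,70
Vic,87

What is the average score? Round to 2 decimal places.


Scores: 84, 64, 51, 61, 51, 70, 87
Sum = 468
Count = 7
Average = 468 / 7 = 66.86

ANSWER: 66.86


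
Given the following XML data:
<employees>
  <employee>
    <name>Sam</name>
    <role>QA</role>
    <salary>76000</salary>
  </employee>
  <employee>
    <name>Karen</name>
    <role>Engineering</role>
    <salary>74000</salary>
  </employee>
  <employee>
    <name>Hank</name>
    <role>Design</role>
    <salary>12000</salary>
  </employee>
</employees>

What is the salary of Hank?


Searching for <employee> with <name>Hank</name>
Found at position 3
<salary>12000</salary>

ANSWER: 12000


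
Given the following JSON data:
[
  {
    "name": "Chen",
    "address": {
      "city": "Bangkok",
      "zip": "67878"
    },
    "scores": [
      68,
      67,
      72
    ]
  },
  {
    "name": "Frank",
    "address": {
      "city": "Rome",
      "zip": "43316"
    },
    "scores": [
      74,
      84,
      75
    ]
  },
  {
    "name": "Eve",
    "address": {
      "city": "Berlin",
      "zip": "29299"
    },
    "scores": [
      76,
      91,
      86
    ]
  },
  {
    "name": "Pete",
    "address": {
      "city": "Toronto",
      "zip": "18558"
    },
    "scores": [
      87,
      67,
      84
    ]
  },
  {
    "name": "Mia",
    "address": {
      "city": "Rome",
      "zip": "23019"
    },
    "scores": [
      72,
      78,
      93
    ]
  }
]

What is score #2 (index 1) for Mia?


Path: records[4].scores[1]
Value: 78

ANSWER: 78


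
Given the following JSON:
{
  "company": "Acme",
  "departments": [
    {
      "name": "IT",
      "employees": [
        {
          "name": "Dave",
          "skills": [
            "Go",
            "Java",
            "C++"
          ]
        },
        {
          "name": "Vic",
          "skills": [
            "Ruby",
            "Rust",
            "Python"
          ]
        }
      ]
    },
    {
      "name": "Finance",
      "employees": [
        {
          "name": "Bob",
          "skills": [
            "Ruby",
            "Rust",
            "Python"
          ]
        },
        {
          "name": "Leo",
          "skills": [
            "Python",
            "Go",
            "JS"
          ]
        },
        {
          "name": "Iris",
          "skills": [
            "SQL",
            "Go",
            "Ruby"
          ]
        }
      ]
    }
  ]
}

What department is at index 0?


Path: departments[0].name
Value: IT

ANSWER: IT


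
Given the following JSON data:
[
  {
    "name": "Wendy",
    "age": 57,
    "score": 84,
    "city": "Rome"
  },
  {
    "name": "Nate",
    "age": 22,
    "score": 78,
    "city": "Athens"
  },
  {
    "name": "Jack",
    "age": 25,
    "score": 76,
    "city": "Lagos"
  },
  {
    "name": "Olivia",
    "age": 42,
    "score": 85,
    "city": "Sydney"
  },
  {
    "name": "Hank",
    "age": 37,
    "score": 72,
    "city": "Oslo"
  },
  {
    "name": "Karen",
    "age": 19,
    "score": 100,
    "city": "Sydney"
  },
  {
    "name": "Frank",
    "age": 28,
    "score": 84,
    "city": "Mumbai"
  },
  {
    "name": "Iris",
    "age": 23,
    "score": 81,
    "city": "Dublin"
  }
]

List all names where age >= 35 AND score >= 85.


Checking both conditions:
  Wendy (age=57, score=84) -> no
  Nate (age=22, score=78) -> no
  Jack (age=25, score=76) -> no
  Olivia (age=42, score=85) -> YES
  Hank (age=37, score=72) -> no
  Karen (age=19, score=100) -> no
  Frank (age=28, score=84) -> no
  Iris (age=23, score=81) -> no


ANSWER: Olivia


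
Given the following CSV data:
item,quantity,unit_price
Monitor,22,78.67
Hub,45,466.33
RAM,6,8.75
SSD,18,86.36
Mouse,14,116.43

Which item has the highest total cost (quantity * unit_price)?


Computing row totals:
  Monitor: 1730.74
  Hub: 20984.85
  RAM: 52.5
  SSD: 1554.48
  Mouse: 1630.02
Maximum: Hub (20984.85)

ANSWER: Hub


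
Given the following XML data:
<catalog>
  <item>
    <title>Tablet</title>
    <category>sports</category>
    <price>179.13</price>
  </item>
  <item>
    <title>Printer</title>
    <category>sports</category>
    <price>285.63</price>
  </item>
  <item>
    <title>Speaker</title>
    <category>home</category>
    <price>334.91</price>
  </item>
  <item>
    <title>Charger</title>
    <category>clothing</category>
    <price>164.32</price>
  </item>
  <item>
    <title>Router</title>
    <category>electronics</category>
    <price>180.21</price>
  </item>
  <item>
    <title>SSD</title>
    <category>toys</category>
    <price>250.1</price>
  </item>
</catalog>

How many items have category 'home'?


Scanning <item> elements for <category>home</category>:
  Item 3: Speaker -> MATCH
Count: 1

ANSWER: 1


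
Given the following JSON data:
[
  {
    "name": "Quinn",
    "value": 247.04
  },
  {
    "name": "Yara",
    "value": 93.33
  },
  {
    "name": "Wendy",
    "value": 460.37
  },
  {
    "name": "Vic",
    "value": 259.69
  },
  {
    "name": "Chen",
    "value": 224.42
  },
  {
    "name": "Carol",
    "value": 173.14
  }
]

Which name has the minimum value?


Comparing values:
  Quinn: 247.04
  Yara: 93.33
  Wendy: 460.37
  Vic: 259.69
  Chen: 224.42
  Carol: 173.14
Minimum: Yara (93.33)

ANSWER: Yara


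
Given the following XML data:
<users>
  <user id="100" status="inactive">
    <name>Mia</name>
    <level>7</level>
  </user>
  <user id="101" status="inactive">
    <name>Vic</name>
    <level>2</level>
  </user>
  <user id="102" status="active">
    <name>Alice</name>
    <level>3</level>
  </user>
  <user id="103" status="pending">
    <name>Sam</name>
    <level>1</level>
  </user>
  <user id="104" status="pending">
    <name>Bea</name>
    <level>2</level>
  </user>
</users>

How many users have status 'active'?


Counting users with status='active':
  Alice (id=102) -> MATCH
Count: 1

ANSWER: 1


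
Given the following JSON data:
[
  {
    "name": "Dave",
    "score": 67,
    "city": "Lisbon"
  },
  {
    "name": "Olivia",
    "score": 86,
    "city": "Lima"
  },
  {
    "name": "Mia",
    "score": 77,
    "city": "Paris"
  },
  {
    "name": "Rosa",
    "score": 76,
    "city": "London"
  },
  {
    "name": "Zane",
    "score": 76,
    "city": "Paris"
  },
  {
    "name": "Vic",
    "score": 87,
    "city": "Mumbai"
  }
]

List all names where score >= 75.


Filtering records where score >= 75:
  Dave (score=67) -> no
  Olivia (score=86) -> YES
  Mia (score=77) -> YES
  Rosa (score=76) -> YES
  Zane (score=76) -> YES
  Vic (score=87) -> YES


ANSWER: Olivia, Mia, Rosa, Zane, Vic


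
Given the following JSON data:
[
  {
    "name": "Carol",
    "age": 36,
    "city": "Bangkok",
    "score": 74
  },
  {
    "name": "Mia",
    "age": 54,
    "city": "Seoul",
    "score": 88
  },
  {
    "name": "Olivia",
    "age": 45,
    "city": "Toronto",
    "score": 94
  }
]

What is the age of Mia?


Looking up record where name = Mia
Record index: 1
Field 'age' = 54

ANSWER: 54


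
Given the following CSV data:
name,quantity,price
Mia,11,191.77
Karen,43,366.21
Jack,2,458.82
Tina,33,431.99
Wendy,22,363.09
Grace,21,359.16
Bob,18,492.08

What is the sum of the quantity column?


Values in 'quantity' column:
  Row 1: 11
  Row 2: 43
  Row 3: 2
  Row 4: 33
  Row 5: 22
  Row 6: 21
  Row 7: 18
Sum = 11 + 43 + 2 + 33 + 22 + 21 + 18 = 150

ANSWER: 150


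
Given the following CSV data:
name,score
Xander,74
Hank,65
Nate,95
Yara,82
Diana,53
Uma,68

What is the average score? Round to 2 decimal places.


Scores: 74, 65, 95, 82, 53, 68
Sum = 437
Count = 6
Average = 437 / 6 = 72.83

ANSWER: 72.83


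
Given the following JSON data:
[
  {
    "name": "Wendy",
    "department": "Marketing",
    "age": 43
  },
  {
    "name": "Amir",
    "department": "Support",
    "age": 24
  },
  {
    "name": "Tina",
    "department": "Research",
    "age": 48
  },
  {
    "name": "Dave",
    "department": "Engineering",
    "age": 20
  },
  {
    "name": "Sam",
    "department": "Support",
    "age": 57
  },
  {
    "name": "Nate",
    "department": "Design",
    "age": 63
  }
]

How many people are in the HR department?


Scanning records for department = HR
  No matches found
Count: 0

ANSWER: 0


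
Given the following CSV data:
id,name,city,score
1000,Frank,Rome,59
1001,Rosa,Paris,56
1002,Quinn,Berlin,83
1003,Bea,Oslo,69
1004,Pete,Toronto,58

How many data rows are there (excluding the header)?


Counting rows (excluding header):
Header: id,name,city,score
Data rows: 5

ANSWER: 5


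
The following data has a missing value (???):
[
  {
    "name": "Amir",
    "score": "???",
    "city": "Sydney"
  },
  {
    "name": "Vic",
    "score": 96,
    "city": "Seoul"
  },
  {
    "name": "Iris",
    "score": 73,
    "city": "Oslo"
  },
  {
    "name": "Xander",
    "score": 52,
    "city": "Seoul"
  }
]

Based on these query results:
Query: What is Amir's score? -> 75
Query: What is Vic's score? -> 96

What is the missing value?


The missing value is Amir's score
From query: Amir's score = 75

ANSWER: 75


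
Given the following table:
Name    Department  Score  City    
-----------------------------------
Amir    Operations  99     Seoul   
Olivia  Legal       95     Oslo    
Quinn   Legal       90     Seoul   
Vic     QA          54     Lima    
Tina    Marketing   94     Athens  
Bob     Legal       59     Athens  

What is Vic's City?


Row 4: Vic
City = Lima

ANSWER: Lima


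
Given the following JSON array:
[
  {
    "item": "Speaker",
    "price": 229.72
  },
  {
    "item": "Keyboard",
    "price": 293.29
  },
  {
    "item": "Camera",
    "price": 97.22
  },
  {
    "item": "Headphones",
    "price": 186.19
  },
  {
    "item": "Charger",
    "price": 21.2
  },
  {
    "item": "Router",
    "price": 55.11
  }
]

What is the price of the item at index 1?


Array index 1 -> Keyboard
price = 293.29

ANSWER: 293.29


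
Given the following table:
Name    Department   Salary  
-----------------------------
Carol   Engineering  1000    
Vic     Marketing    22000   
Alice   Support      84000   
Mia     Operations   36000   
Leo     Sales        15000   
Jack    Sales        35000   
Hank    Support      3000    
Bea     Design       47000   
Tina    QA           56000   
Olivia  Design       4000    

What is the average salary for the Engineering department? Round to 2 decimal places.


Engineering department members:
  Carol: 1000
Sum = 1000
Count = 1
Average = 1000 / 1 = 1000.00

ANSWER: 1000.00


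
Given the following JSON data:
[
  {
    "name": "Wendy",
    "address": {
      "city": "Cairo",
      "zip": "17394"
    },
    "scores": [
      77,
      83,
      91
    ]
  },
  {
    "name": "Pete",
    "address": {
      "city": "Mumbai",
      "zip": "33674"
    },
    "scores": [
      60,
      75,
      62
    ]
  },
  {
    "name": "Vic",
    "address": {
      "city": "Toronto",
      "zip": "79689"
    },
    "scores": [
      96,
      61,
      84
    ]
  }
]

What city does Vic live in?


Path: records[2].address.city
Value: Toronto

ANSWER: Toronto


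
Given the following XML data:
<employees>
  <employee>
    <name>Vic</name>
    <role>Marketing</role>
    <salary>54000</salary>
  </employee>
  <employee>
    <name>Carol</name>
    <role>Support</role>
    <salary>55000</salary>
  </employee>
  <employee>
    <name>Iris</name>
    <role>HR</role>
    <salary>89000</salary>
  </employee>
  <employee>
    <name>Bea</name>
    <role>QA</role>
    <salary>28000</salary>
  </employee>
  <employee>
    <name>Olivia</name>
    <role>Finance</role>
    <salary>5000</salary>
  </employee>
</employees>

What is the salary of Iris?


Searching for <employee> with <name>Iris</name>
Found at position 3
<salary>89000</salary>

ANSWER: 89000


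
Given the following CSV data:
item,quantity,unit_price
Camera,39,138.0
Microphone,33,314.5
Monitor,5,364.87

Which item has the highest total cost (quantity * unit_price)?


Computing row totals:
  Camera: 5382.0
  Microphone: 10378.5
  Monitor: 1824.35
Maximum: Microphone (10378.5)

ANSWER: Microphone


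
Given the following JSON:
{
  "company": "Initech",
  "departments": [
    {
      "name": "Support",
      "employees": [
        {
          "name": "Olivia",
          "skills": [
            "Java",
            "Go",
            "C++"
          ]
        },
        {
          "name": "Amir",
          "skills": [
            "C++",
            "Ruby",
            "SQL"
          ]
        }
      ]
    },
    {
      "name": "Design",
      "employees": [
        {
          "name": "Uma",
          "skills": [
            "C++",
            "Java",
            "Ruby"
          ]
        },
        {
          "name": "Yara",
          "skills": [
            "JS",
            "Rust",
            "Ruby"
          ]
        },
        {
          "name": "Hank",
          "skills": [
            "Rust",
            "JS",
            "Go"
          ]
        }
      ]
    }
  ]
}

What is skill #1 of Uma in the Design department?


Path: departments[1].employees[0].skills[0]
Value: C++

ANSWER: C++


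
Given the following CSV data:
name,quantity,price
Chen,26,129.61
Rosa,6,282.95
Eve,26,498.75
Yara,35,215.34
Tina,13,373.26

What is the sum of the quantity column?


Values in 'quantity' column:
  Row 1: 26
  Row 2: 6
  Row 3: 26
  Row 4: 35
  Row 5: 13
Sum = 26 + 6 + 26 + 35 + 13 = 106

ANSWER: 106


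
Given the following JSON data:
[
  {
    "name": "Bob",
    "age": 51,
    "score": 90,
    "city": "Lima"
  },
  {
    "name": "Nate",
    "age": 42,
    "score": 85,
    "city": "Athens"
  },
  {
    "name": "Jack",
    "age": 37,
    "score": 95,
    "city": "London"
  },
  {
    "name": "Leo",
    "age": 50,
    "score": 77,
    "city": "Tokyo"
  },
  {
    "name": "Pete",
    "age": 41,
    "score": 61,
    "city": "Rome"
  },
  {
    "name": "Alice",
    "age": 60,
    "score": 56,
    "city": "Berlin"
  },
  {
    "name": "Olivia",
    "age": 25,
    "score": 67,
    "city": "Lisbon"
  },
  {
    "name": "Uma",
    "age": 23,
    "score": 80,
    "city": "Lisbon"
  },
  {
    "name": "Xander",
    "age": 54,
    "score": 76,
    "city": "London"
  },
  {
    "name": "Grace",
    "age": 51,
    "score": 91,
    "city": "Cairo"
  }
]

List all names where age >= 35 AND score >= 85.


Checking both conditions:
  Bob (age=51, score=90) -> YES
  Nate (age=42, score=85) -> YES
  Jack (age=37, score=95) -> YES
  Leo (age=50, score=77) -> no
  Pete (age=41, score=61) -> no
  Alice (age=60, score=56) -> no
  Olivia (age=25, score=67) -> no
  Uma (age=23, score=80) -> no
  Xander (age=54, score=76) -> no
  Grace (age=51, score=91) -> YES


ANSWER: Bob, Nate, Jack, Grace


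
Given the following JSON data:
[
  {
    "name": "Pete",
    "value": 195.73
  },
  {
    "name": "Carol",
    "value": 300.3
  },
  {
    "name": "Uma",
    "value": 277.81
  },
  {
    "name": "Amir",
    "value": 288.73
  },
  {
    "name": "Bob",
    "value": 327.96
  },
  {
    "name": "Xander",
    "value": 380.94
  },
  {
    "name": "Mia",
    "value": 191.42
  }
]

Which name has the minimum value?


Comparing values:
  Pete: 195.73
  Carol: 300.3
  Uma: 277.81
  Amir: 288.73
  Bob: 327.96
  Xander: 380.94
  Mia: 191.42
Minimum: Mia (191.42)

ANSWER: Mia


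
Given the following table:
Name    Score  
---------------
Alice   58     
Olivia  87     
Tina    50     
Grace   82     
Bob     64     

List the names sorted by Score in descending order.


Sorting by Score (descending):
  Olivia: 87
  Grace: 82
  Bob: 64
  Alice: 58
  Tina: 50


ANSWER: Olivia, Grace, Bob, Alice, Tina


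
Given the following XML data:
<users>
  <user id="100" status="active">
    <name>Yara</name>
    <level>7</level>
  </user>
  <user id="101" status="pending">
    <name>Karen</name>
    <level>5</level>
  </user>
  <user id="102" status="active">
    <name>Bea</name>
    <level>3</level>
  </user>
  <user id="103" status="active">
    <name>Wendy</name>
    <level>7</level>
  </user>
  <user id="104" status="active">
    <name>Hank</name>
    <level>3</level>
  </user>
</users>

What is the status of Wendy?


Finding user with name = Wendy
user id="103" status="active"

ANSWER: active


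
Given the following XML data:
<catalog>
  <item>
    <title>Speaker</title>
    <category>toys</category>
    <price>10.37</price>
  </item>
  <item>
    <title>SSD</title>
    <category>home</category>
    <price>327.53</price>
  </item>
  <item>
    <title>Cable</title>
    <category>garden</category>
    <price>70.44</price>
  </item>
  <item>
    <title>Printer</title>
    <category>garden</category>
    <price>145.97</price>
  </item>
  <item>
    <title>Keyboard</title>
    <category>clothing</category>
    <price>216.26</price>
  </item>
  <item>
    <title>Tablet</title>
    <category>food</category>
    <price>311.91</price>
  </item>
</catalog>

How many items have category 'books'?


Scanning <item> elements for <category>books</category>:
Count: 0

ANSWER: 0


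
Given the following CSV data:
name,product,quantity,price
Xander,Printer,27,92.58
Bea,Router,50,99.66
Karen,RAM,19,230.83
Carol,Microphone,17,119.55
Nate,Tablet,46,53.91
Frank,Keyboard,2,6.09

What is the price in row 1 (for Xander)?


Row 1: Xander
Column 'price' = 92.58

ANSWER: 92.58


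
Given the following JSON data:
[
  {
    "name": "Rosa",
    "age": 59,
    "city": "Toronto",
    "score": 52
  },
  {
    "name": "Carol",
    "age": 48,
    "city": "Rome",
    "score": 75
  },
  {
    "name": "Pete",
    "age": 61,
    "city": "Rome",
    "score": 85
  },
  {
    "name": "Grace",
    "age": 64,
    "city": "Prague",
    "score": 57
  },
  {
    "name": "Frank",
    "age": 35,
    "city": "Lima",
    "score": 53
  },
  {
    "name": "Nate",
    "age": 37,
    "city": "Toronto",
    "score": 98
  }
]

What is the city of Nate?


Looking up record where name = Nate
Record index: 5
Field 'city' = Toronto

ANSWER: Toronto


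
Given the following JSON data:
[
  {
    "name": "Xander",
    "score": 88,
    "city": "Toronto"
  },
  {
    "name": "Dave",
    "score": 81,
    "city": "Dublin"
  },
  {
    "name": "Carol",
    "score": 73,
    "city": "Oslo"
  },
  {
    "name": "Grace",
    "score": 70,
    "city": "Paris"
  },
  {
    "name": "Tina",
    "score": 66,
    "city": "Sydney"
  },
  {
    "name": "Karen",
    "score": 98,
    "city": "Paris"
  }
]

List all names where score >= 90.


Filtering records where score >= 90:
  Xander (score=88) -> no
  Dave (score=81) -> no
  Carol (score=73) -> no
  Grace (score=70) -> no
  Tina (score=66) -> no
  Karen (score=98) -> YES


ANSWER: Karen


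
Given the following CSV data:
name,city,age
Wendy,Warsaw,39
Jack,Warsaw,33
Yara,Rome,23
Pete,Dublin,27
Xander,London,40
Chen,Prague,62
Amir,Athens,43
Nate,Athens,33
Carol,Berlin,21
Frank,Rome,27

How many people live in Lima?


Scanning city column for 'Lima':
Total matches: 0

ANSWER: 0


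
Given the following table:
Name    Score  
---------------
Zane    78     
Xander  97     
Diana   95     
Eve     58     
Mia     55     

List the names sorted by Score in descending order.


Sorting by Score (descending):
  Xander: 97
  Diana: 95
  Zane: 78
  Eve: 58
  Mia: 55


ANSWER: Xander, Diana, Zane, Eve, Mia


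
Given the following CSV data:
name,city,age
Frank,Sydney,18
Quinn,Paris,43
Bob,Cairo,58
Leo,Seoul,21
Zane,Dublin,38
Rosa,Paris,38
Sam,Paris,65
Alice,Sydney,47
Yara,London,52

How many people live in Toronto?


Scanning city column for 'Toronto':
Total matches: 0

ANSWER: 0


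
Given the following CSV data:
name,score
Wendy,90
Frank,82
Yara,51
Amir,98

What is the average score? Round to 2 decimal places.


Scores: 90, 82, 51, 98
Sum = 321
Count = 4
Average = 321 / 4 = 80.25

ANSWER: 80.25


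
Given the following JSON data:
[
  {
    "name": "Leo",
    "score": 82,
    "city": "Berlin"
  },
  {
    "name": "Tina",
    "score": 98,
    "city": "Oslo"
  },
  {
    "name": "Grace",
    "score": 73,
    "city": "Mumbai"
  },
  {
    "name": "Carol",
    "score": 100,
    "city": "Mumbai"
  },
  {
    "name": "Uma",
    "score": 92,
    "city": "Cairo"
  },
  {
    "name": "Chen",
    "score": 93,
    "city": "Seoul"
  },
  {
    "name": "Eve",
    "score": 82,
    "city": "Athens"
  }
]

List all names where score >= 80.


Filtering records where score >= 80:
  Leo (score=82) -> YES
  Tina (score=98) -> YES
  Grace (score=73) -> no
  Carol (score=100) -> YES
  Uma (score=92) -> YES
  Chen (score=93) -> YES
  Eve (score=82) -> YES


ANSWER: Leo, Tina, Carol, Uma, Chen, Eve
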